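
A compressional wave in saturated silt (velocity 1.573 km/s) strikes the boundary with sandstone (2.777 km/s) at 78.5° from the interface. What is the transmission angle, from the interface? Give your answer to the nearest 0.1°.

69.4°

Convert to the normal: θ₁ = 90° − 78.5° = 11.5°.
sin θ₁/V₁ = sin θ₂/V₂ ⇒ sin θ₂ = 2.777·sin 11.5°/1.573 = 2.777·0.1994/1.573 = 0.3520.
θ₂ = arcsin 0.3520 = 20.61° from the normal.
From the interface: 90° − 20.61° = 69.39°.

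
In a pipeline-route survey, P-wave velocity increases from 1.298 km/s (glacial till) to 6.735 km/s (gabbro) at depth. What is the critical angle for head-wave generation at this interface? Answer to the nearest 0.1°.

At critical incidence the refracted ray runs along the interface (θ₂ = 90°), so sin θ_c = V₁/V₂.
θ_c = arcsin(1.298/6.735) = arcsin 0.1927 = 11.11°.

11.1°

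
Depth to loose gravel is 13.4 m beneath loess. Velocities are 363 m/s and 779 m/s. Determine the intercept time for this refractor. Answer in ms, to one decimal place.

tᵢ = 2h·√(V₂²−V₁²)/(V₁V₂).
√(V₂²−V₁²) = √(779²−363²) = 689.3 m/s.
tᵢ = 2·13.4·689.3/(363·779) = 0.06532 s.

65.3 ms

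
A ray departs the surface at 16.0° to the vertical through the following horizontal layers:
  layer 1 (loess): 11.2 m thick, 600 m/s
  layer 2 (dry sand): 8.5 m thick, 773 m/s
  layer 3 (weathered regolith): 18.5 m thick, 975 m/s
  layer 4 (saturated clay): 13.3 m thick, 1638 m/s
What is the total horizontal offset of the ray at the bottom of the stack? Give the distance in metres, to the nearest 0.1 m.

30.9 m

Ray parameter p = sin 16.0° / 600 m/s = 4.5940e-04 s/m.
Layer 1: θ = 16.00°; offset = 11.2·tan 16.00° = 3.212 m.
Layer 2: sin θ = p·773 = 0.3551 → θ = 20.80°; offset = 8.5·tan 20.80° = 3.229 m.
Layer 3: sin θ = p·975 = 0.4479 → θ = 26.61°; offset = 18.5·tan 26.61° = 9.268 m.
Layer 4: sin θ = p·1638 = 0.7525 → θ = 48.81°; offset = 13.3·tan 48.81° = 15.196 m.
Summing the layer offsets gives 30.904 m.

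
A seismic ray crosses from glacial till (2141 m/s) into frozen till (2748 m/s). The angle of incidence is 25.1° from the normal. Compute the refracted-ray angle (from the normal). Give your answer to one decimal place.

Snell's law: sin θ₂ = (V₂/V₁)·sin θ₁ = (2748/2141)·sin 25.1° = 0.5445.
θ₂ = sin⁻¹(0.5445) = 32.99° (from vertical).

33.0°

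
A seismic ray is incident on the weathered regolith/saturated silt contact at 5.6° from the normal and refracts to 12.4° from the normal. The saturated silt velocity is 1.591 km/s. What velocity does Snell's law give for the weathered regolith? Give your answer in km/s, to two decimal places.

0.72 km/s

sin 5.6° = 0.0976; sin 12.4° = 0.2147.
V₁ = V₂·(sin θ₁/sin θ₂) = 1.591·(0.0976/0.2147) = 0.72 km/s.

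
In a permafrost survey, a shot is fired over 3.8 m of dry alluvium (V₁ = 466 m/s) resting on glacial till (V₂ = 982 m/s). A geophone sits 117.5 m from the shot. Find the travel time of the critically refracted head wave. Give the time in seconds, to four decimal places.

θ_c = arcsin(V₁/V₂) = arcsin(466/982) = 28.33°, cos θ_c = 0.8802.
Intercept time tᵢ = 2h cos θ_c / V₁ = 2·3.8·0.8802/466 = 0.01436 s.
t = x/V₂ + tᵢ = 117.5/982 + 0.01436 = 0.13401 s.

0.1340 s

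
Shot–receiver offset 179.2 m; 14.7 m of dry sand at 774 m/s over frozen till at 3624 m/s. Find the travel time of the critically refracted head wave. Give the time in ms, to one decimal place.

86.6 ms

t = x/V₂ + 2h·√(V₂²−V₁²)/(V₁V₂).
√(V₂²−V₁²) = √(3624²−774²) = 3540.4 m/s; delay term = 2·14.7·3540.4/(774·3624) = 0.03711 s.
t = 179.2/3624 + 0.03711 = 0.08656 s.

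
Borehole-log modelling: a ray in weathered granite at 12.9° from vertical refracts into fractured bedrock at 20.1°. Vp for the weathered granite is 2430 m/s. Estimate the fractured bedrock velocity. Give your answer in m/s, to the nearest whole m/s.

3741 m/s

Snell's law: sin 12.9°/V₁ = sin 20.1°/V₂.
V₂ = V₁·sin 20.1°/sin 12.9° = 2430 × 1.5393 = 3740.62 m/s.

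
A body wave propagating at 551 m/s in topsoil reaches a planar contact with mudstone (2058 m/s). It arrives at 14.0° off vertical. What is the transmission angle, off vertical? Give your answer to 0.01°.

64.63°

Snell's law: sin θ₂ = (V₂/V₁)·sin θ₁ = (2058/551)·sin 14.0° = 0.9036.
θ₂ = arcsin 0.9036 = 64.63° from the normal.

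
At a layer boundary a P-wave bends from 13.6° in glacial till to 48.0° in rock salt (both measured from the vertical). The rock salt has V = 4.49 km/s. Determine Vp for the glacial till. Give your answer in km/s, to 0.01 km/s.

1.42 km/s

sin 13.6° = 0.2351; sin 48.0° = 0.7431.
V₁ = V₂·(sin θ₁/sin θ₂) = 4.49·(0.2351/0.7431) = 1.42 km/s.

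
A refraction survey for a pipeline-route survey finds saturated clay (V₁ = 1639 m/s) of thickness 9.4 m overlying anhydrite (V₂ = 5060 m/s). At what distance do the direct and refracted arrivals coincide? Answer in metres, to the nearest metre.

x_cross = 2h·√((V₂+V₁)/(V₂−V₁)).
(V₂+V₁)/(V₂−V₁) = (5060+1639)/(5060−1639) = 1.9582; √ = 1.3994.
x_cross = 2·9.4·1.3994 = 26.31 m.

26 m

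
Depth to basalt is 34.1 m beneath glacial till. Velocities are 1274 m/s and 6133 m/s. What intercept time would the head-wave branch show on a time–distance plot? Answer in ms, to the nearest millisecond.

52 ms

tᵢ = 2h·√(V₂²−V₁²)/(V₁V₂).
√(V₂²−V₁²) = √(6133²−1274²) = 5999.2 m/s.
tᵢ = 2·34.1·5999.2/(1274·6133) = 0.05236 s.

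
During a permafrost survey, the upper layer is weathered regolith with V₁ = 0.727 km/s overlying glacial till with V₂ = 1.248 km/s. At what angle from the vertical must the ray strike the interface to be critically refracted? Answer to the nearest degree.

Critical incidence: sin θ_c = V₁/V₂ = 0.727/1.248 = 0.5825.
θ_c = arcsin 0.5825 = 35.63°.

36°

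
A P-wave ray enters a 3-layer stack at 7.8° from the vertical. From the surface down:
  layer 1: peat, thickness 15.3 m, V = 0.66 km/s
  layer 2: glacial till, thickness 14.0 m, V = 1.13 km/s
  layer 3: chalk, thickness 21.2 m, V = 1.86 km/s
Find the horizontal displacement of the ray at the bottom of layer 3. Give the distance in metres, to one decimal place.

14.2 m

Ray parameter p = sin 7.8° / 0.66 km/s = 2.0563e-01 s/km.
Layer 1: θ = 7.80°; offset = 15.3·tan 7.80° = 2.096 m.
Layer 2: sin θ = p·1.13 = 0.2324 → θ = 13.44°; offset = 14.0·tan 13.44° = 3.345 m.
Layer 3: sin θ = p·1.86 = 0.3825 → θ = 22.49°; offset = 21.2·tan 22.49° = 8.776 m.
Total horizontal offset = 14.216 m.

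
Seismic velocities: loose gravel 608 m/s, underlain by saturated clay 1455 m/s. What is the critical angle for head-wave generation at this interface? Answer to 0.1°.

24.7°

Critical incidence: sin θ_c = V₁/V₂ = 608/1455 = 0.4179.
θ_c = arcsin 0.4179 = 24.70°.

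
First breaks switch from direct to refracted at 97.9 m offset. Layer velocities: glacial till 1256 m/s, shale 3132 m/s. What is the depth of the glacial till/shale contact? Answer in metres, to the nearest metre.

x_cross = 2h·√((V₂+V₁)/(V₂−V₁)) → h = x_cross / (2·√((V₂+V₁)/(V₂−V₁))).
√((V₂+V₁)/(V₂−V₁)) = √((3132+1256)/(3132−1256)) = 1.5294.
h = 97.9 / (2·1.5294) = 32.01 m.

32 m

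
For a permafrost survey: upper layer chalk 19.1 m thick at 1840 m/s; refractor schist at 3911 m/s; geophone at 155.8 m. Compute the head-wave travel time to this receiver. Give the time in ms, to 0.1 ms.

58.2 ms

t = x/V₂ + 2h·√(V₂²−V₁²)/(V₁V₂).
√(V₂²−V₁²) = √(3911²−1840²) = 3451.1 m/s; delay term = 2·19.1·3451.1/(1840·3911) = 0.01832 s.
t = 155.8/3911 + 0.01832 = 0.05816 s.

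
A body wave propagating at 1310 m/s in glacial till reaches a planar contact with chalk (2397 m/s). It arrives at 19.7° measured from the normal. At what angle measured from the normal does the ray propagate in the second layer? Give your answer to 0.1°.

38.1°

Snell's law: sin θ₂ = (V₂/V₁)·sin θ₁ = (2397/1310)·sin 19.7° = 0.6168.
θ₂ = sin⁻¹(0.6168) = 38.08° (from vertical).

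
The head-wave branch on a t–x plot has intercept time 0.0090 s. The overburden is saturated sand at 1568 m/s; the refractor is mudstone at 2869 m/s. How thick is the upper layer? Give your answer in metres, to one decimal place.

8.4 m

θ_c = arcsin(1568/2869) = 33.13°; cos θ_c = 0.8374.
tᵢ = 2h cos θ_c/V₁ ⇒ h = tᵢ·V₁/(2 cos θ_c) = 0.009·1568/(2·0.8374) = 8.43 m.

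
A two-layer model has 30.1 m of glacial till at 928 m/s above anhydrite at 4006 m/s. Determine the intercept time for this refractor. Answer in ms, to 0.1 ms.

63.1 ms

θ_c = arcsin(V₁/V₂) = arcsin(928/4006) = 13.39°; cos θ_c = 0.9728.
tᵢ = 2h·cos θ_c / V₁ = 2·30.1·0.9728 / 928 = 0.06311 s.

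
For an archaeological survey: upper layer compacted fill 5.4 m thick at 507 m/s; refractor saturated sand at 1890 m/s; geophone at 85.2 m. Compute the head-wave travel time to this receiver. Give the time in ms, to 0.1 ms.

t = x/V₂ + 2h·√(V₂²−V₁²)/(V₁V₂).
√(V₂²−V₁²) = √(1890²−507²) = 1820.7 m/s; delay term = 2·5.4·1820.7/(507·1890) = 0.02052 s.
t = 85.2/1890 + 0.02052 = 0.06560 s.

65.6 ms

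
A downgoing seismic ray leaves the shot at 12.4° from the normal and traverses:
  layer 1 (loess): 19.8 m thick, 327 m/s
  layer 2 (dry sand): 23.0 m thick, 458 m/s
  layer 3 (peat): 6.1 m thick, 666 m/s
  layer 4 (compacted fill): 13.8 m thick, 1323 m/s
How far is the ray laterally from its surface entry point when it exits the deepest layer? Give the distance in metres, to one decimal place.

38.8 m

Apply Snell's law at each interface; in layer i the horizontal offset is hᵢ·tan θᵢ.
Layer 1: θ = 12.40°; offset = 19.8·tan 12.40° = 4.353 m.
Layer 2: sin θ = 458·sin 12.4°/327 = 0.3008, θ = 17.50°; offset = 23.0·tan 17.50° = 7.253 m.
Layer 3: sin θ = 666·sin 12.4°/327 = 0.4374, θ = 25.93°; offset = 6.1·tan 25.93° = 2.967 m.
Layer 4: sin θ = 1323·sin 12.4°/327 = 0.8688, θ = 60.32°; offset = 13.8·tan 60.32° = 24.212 m.
Total horizontal offset = 38.785 m.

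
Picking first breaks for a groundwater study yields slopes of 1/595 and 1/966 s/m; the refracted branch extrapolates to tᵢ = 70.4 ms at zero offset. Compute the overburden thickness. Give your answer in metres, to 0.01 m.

θ_c = arcsin(595/966) = 38.02°; cos θ_c = 0.7878.
tᵢ = 2h cos θ_c/V₁ ⇒ h = tᵢ·V₁/(2 cos θ_c) = 0.0704·595/(2·0.7878) = 26.59 m.

26.59 m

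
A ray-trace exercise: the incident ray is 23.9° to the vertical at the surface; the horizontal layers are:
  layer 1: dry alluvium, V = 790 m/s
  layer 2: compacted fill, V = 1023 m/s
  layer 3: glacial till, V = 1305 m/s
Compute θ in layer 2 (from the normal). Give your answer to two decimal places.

31.64°

Snell's law across each interface conserves sin θ / V, so sin θ_2 = V_2·sin θ₁/V₁.
sin θ_2 = 1023 × sin 23.9° / 790 = 0.5246.
θ_2 = arcsin 0.5246 = 31.64°.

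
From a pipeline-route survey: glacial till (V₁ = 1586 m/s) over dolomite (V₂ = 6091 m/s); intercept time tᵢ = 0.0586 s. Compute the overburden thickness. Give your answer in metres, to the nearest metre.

48 m

h = tᵢ·V₁·V₂ / (2·√(V₂²−V₁²)).
√(V₂²−V₁²) = √(6091² − 1586²) = 5880.9 m/s.
h = 0.0586 s × 1586 × 6091 / (2 × 5880.9) = 48.13 m.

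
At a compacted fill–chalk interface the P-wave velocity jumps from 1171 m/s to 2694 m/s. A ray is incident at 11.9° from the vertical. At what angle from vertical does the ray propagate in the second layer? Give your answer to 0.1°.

28.3°

sin θ₁/V₁ = sin θ₂/V₂ ⇒ sin θ₂ = 2694·sin 11.9°/1171 = 2694·0.2062/1171 = 0.4744.
θ₂ = sin⁻¹(0.4744) = 28.32° (from vertical).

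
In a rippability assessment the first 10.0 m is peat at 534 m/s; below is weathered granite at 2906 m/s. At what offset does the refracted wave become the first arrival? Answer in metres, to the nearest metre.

x_cross = 2h·√((V₂+V₁)/(V₂−V₁)).
(V₂+V₁)/(V₂−V₁) = (2906+534)/(2906−534) = 1.4503; √ = 1.2043.
x_cross = 2·10.0·1.2043 = 24.09 m.

24 m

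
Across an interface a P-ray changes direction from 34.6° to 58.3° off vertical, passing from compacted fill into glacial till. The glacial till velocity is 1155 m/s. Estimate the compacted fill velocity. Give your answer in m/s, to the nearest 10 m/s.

sin 34.6° = 0.5678; sin 58.3° = 0.8508.
V₁ = V₂·(sin θ₁/sin θ₂) = 1155·(0.5678/0.8508) = 770.86 m/s.

770 m/s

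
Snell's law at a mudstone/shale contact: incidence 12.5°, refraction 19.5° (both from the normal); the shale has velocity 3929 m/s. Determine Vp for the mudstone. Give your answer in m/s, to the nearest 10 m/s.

2550 m/s

sin 12.5° = 0.2164; sin 19.5° = 0.3338.
V₁ = V₂·(sin θ₁/sin θ₂) = 3929·(0.2164/0.3338) = 2547.55 m/s.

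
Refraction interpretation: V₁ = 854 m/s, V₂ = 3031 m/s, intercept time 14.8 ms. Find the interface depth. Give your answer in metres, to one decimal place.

h = tᵢ·V₁·V₂ / (2·√(V₂²−V₁²)).
√(V₂²−V₁²) = √(3031² − 854²) = 2908.2 m/s.
h = 0.0148 s × 854 × 3031 / (2 × 2908.2) = 6.59 m.

6.6 m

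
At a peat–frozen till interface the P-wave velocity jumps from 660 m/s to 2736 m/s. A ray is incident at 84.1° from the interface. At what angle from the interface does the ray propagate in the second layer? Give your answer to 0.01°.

64.78°

Convert to the normal: θ₁ = 90° − 84.1° = 5.9°.
sin θ₁/V₁ = sin θ₂/V₂ ⇒ sin θ₂ = 2736·sin 5.9°/660 = 2736·0.1028/660 = 0.4261.
θ₂ = arcsin 0.4261 = 25.22° from the normal.
From the interface: 90° − 25.22° = 64.78°.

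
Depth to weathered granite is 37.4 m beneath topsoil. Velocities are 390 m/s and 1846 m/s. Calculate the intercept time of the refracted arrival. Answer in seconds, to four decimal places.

0.1875 s

θ_c = arcsin(V₁/V₂) = arcsin(390/1846) = 12.20°; cos θ_c = 0.9774.
tᵢ = 2h·cos θ_c / V₁ = 2·37.4·0.9774 / 390 = 0.18747 s.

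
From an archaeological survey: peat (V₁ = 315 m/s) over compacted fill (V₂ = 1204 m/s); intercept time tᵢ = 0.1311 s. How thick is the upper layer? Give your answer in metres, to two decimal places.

21.39 m

h = tᵢ·V₁·V₂ / (2·√(V₂²−V₁²)).
√(V₂²−V₁²) = √(1204² − 315²) = 1162.1 m/s.
h = 0.1311 s × 315 × 1204 / (2 × 1162.1) = 21.39 m.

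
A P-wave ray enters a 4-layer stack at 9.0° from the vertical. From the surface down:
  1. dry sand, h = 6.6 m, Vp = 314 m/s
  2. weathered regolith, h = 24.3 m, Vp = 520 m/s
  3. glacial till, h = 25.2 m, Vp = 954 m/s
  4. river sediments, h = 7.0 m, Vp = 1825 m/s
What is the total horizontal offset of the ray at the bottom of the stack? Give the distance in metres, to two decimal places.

36.46 m

Apply Snell's law at each interface; in layer i the horizontal offset is hᵢ·tan θᵢ.
Layer 1: θ = 9.00°; offset = 6.6·tan 9.00° = 1.0453 m.
Layer 2: sin θ = 520·sin 9.0°/314 = 0.2591, θ = 15.01°; offset = 24.3·tan 15.01° = 6.5178 m.
Layer 3: sin θ = 954·sin 9.0°/314 = 0.4753, θ = 28.38°; offset = 25.2·tan 28.38° = 13.6129 m.
Layer 4: sin θ = 1825·sin 9.0°/314 = 0.9092, θ = 65.40°; offset = 7.0·tan 65.40° = 15.2871 m.
Summing the layer offsets gives 36.4631 m.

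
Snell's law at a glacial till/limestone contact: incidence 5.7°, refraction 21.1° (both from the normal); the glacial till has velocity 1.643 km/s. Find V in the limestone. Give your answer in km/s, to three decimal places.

sin 5.7° = 0.0993; sin 21.1° = 0.3600.
V₂ = V₁·(sin θ₂/sin θ₁) = 1.643·(0.3600/0.0993) = 5.955 km/s.

5.955 km/s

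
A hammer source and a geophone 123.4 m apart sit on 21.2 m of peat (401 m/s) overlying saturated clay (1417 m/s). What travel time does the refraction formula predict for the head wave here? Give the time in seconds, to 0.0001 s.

0.1885 s

t = x/V₂ + 2h·√(V₂²−V₁²)/(V₁V₂).
√(V₂²−V₁²) = √(1417²−401²) = 1359.1 m/s; delay term = 2·21.2·1359.1/(401·1417) = 0.10141 s.
t = 123.4/1417 + 0.10141 = 0.18850 s.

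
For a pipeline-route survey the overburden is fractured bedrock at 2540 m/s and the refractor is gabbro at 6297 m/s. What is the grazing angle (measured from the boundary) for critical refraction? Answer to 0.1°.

At critical incidence the refracted ray runs along the interface (θ₂ = 90°), so sin θ_c = V₁/V₂.
θ_c = arcsin(2540/6297) = arcsin 0.4034 = 23.79°.
Measured from the interface: 90° − 23.79° = 66.21°.

66.2°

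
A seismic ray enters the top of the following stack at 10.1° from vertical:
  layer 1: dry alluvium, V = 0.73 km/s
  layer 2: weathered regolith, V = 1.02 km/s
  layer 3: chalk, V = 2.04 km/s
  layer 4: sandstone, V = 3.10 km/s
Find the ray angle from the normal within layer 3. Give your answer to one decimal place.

29.3°

Snell's law across each interface conserves sin θ / V, so sin θ_3 = V_3·sin θ₁/V₁.
sin θ_3 = 2.04 × sin 10.1° / 0.73 = 0.4901.
θ_3 = 29.34° from the vertical.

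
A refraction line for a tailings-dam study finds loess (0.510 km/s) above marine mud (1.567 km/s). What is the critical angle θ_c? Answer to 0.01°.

18.99°

At critical incidence the refracted ray runs along the interface (θ₂ = 90°), so sin θ_c = V₁/V₂.
θ_c = arcsin(0.510/1.567) = arcsin 0.3255 = 18.99°.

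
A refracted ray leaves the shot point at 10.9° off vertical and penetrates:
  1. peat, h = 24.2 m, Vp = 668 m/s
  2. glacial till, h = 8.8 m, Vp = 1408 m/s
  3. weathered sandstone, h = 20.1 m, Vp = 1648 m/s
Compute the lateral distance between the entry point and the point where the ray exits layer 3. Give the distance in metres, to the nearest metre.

p = sin θ₁/V₁ = sin 10.9°/668 = 2.8308e-04 s/m is conserved through the stack.
Layer 1: θ = 10.90°; offset = 24.2·tan 10.90° = 4.660 m.
Layer 2: sin θ = p·1408 = 0.3986 → θ = 23.49°; offset = 8.8·tan 23.49° = 3.824 m.
Layer 3: sin θ = p·1648 = 0.4665 → θ = 27.81°; offset = 20.1·tan 27.81° = 10.601 m.
Summing the layer offsets gives 19.086 m.

19 m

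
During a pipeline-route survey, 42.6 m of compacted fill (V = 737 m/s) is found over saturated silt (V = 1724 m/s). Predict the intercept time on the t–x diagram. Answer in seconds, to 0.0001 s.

θ_c = arcsin(V₁/V₂) = arcsin(737/1724) = 25.31°; cos θ_c = 0.9040.
tᵢ = 2h·cos θ_c / V₁ = 2·42.6·0.9040 / 737 = 0.10451 s.

0.1045 s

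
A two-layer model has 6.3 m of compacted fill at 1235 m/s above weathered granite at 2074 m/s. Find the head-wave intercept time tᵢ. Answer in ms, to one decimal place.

8.2 ms

tᵢ = 2h·√(V₂²−V₁²)/(V₁V₂).
√(V₂²−V₁²) = √(2074²−1235²) = 1666.2 m/s.
tᵢ = 2·6.3·1666.2/(1235·2074) = 0.00820 s.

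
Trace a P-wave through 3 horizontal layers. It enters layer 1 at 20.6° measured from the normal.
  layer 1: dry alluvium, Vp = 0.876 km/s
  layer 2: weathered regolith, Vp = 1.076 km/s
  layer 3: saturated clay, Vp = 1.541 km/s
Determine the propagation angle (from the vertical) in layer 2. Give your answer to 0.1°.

25.6°

Snell's law across each interface conserves sin θ / V, so sin θ_2 = V_2·sin θ₁/V₁.
sin θ_2 = 1.076 × sin 20.6° / 0.876 = 0.4322.
θ_2 = arcsin 0.4322 = 25.61°.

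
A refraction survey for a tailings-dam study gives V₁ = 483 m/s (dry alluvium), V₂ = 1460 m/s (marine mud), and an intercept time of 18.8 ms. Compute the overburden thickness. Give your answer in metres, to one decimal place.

4.8 m

θ_c = arcsin(483/1460) = 19.32°; cos θ_c = 0.9437.
tᵢ = 2h cos θ_c/V₁ ⇒ h = tᵢ·V₁/(2 cos θ_c) = 0.0188·483/(2·0.9437) = 4.81 m.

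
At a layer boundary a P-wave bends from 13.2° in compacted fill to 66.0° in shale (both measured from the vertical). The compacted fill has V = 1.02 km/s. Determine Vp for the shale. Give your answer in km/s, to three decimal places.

4.081 km/s

sin 13.2° = 0.2284; sin 66.0° = 0.9135.
V₂ = V₁·(sin θ₂/sin θ₁) = 1.02·(0.9135/0.2284) = 4.081 km/s.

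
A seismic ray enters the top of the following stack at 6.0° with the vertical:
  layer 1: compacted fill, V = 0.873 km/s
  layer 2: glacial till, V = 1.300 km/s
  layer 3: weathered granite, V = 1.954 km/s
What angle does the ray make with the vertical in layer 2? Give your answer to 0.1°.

9.0°

Ray parameter p = sin 6.0° / 0.873 = 1.1973e-01 s/km.
sin θ_2 = p·V_2 = 1.1973e-01 × 1.300 = 0.1557.
θ_2 = 8.95° from the vertical.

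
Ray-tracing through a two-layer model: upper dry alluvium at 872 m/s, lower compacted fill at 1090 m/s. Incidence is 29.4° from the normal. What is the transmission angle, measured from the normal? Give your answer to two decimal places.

Snell's law: sin θ₂ = (V₂/V₁)·sin θ₁ = (1090/872)·sin 29.4° = 0.6136.
θ₂ = arcsin 0.6136 = 37.85° from the normal.

37.85°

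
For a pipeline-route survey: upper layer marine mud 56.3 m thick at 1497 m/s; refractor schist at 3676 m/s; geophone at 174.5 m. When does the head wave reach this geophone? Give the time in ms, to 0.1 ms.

θ_c = arcsin(V₁/V₂) = arcsin(1497/3676) = 24.03°, cos θ_c = 0.9133.
Intercept time tᵢ = 2h cos θ_c / V₁ = 2·56.3·0.9133/1497 = 0.06870 s.
t = x/V₂ + tᵢ = 174.5/3676 + 0.06870 = 0.11617 s.

116.2 ms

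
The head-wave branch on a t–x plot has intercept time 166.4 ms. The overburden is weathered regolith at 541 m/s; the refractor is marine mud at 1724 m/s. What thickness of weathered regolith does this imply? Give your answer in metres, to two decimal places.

h = tᵢ·V₁·V₂ / (2·√(V₂²−V₁²)).
√(V₂²−V₁²) = √(1724² − 541²) = 1636.9 m/s.
h = 0.1664 s × 541 × 1724 / (2 × 1636.9) = 47.41 m.

47.41 m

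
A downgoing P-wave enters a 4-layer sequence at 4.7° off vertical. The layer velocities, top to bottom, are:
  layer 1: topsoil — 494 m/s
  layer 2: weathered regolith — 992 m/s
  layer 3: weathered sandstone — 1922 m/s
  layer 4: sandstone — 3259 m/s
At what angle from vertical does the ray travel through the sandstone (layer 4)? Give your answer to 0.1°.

Ray parameter p = sin 4.7° / 494 = 1.6587e-04 s/m.
sin θ_4 = p·V_4 = 1.6587e-04 × 3259 = 0.5406.
θ_4 = arcsin 0.5406 = 32.72°.

32.7°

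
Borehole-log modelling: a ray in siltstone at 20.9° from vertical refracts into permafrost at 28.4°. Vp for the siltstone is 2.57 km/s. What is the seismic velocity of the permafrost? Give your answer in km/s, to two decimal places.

3.43 km/s

sin 20.9° = 0.3567; sin 28.4° = 0.4756.
V₂ = V₁·(sin θ₂/sin θ₁) = 2.57·(0.4756/0.3567) = 3.43 km/s.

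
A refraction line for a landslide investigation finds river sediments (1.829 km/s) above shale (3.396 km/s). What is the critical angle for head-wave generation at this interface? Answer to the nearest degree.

Critical incidence: sin θ_c = V₁/V₂ = 1.829/3.396 = 0.5386.
θ_c = arcsin 0.5386 = 32.59°.

33°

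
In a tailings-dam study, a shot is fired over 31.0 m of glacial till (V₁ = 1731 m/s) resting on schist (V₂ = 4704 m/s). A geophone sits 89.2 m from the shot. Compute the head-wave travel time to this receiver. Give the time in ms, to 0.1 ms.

52.3 ms

t = x/V₂ + 2h·√(V₂²−V₁²)/(V₁V₂).
√(V₂²−V₁²) = √(4704²−1731²) = 4373.9 m/s; delay term = 2·31.0·4373.9/(1731·4704) = 0.03330 s.
t = 89.2/4704 + 0.03330 = 0.05227 s.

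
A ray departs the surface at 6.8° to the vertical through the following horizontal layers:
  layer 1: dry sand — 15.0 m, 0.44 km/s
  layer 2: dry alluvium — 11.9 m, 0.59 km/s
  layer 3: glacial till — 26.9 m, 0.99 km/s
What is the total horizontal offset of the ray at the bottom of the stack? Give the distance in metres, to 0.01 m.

Apply Snell's law at each interface; in layer i the horizontal offset is hᵢ·tan θᵢ.
Layer 1: θ = 6.80°; offset = 15.0·tan 6.80° = 1.7886 m.
Layer 2: sin θ = 0.59·sin 6.8°/0.44 = 0.1588, θ = 9.14°; offset = 11.9·tan 9.14° = 1.9136 m.
Layer 3: sin θ = 0.99·sin 6.8°/0.44 = 0.2664, θ = 15.45°; offset = 26.9·tan 15.45° = 7.4351 m.
Summing the layer offsets gives 11.1374 m.

11.14 m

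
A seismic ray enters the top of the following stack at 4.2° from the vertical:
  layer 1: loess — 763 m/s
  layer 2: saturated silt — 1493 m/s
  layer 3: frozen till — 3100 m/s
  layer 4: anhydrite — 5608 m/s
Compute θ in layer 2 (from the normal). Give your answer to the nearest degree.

8°

Ray parameter p = sin 4.2° / 763 = 9.5987e-05 s/m.
sin θ_2 = p·V_2 = 9.5987e-05 × 1493 = 0.1433.
θ_2 = 8.24° from the vertical.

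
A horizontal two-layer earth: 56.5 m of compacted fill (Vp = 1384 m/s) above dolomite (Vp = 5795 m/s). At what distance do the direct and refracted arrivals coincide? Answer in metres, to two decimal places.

144.16 m

x_cross = 2h·√((V₂+V₁)/(V₂−V₁)).
(V₂+V₁)/(V₂−V₁) = (5795+1384)/(5795−1384) = 1.6275; √ = 1.2757.
x_cross = 2·56.5·1.2757 = 144.16 m.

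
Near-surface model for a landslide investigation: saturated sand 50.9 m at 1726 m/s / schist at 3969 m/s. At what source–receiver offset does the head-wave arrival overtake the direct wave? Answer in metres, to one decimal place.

162.2 m

x_cross = 2h·√((V₂+V₁)/(V₂−V₁)).
(V₂+V₁)/(V₂−V₁) = (3969+1726)/(3969−1726) = 2.5390; √ = 1.5934.
x_cross = 2·50.9·1.5934 = 162.21 m.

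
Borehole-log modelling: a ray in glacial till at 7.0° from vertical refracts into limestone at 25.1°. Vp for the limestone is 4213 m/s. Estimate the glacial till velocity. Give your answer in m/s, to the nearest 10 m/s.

1210 m/s

sin 7.0° = 0.1219; sin 25.1° = 0.4242.
V₁ = V₂·(sin θ₁/sin θ₂) = 4213·(0.1219/0.4242) = 1210.36 m/s.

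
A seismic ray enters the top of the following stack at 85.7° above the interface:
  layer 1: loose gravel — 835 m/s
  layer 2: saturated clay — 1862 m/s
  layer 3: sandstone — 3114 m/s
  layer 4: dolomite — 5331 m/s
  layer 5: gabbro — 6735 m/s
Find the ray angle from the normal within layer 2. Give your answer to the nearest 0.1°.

9.6°

From the normal: θ₁ = 90° − 85.7° = 4.3°.
Ray parameter p = sin 4.3° / 835 = 8.9795e-05 s/m.
sin θ_2 = p·V_2 = 8.9795e-05 × 1862 = 0.1672.
θ_2 = 9.62° from the vertical.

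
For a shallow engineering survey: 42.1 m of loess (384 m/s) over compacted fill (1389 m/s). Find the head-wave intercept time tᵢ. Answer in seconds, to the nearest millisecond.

0.211 s

θ_c = arcsin(V₁/V₂) = arcsin(384/1389) = 16.05°; cos θ_c = 0.9610.
tᵢ = 2h·cos θ_c / V₁ = 2·42.1·0.9610 / 384 = 0.21072 s.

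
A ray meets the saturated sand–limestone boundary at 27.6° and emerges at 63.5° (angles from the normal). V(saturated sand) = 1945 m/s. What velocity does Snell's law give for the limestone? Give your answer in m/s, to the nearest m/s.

3757 m/s

sin 27.6° = 0.4633; sin 63.5° = 0.8949.
V₂ = V₁·(sin θ₂/sin θ₁) = 1945·(0.8949/0.4633) = 3757.10 m/s.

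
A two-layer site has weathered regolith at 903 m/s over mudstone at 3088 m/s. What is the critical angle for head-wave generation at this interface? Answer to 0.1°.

17.0°

At critical incidence the refracted ray runs along the interface (θ₂ = 90°), so sin θ_c = V₁/V₂.
θ_c = arcsin(903/3088) = arcsin 0.2924 = 17.00°.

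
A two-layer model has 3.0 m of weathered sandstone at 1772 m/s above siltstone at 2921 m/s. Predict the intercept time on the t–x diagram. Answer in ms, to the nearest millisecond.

3 ms

tᵢ = 2h·√(V₂²−V₁²)/(V₁V₂).
√(V₂²−V₁²) = √(2921²−1772²) = 2322.1 m/s.
tᵢ = 2·3.0·2322.1/(1772·2921) = 0.00269 s.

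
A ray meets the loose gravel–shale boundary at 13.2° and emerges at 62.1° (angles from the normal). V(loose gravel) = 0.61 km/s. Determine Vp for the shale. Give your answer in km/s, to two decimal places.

2.36 km/s

sin 13.2° = 0.2284; sin 62.1° = 0.8838.
V₂ = V₁·(sin θ₂/sin θ₁) = 0.61·(0.8838/0.2284) = 2.36 km/s.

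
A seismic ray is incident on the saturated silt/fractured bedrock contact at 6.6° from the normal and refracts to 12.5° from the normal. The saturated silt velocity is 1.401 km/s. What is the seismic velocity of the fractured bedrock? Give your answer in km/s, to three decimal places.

Snell's law: sin 6.6°/V₁ = sin 12.5°/V₂.
V₂ = V₁·sin 12.5°/sin 6.6° = 1.401 × 1.8831 = 2.638 km/s.

2.638 km/s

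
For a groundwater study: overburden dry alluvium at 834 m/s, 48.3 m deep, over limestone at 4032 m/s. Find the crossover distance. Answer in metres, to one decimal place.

119.2 m

θ_c = arcsin(834/4032) = 11.94°, so cos θ_c = 0.9784 and tᵢ = 2h cos θ_c/V₁ = 0.1133 s.
At crossover x/V₁ = x/V₂ + tᵢ ⇒ x = tᵢ/(1/V₁ − 1/V₂) = 0.11332/(1.1990e-03 − 2.4802e-04) = 119.16 m.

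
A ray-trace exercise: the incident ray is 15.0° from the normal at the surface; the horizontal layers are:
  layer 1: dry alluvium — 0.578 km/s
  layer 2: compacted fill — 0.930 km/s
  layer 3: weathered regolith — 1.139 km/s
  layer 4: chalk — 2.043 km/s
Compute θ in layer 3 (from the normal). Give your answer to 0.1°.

30.7°

Ray parameter p = sin 15.0° / 0.578 = 4.4778e-01 s/km.
sin θ_3 = p·V_3 = 4.4778e-01 × 1.139 = 0.5100.
θ_3 = arcsin 0.5100 = 30.67°.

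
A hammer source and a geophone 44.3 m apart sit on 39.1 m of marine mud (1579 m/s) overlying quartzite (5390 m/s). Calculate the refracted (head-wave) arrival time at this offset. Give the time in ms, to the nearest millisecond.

t = x/V₂ + 2h·√(V₂²−V₁²)/(V₁V₂).
√(V₂²−V₁²) = √(5390²−1579²) = 5153.5 m/s; delay term = 2·39.1·5153.5/(1579·5390) = 0.04735 s.
t = 44.3/5390 + 0.04735 = 0.05557 s.

56 ms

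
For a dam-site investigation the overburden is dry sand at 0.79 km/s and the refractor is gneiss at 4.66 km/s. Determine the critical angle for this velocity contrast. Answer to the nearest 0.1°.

At critical incidence the refracted ray runs along the interface (θ₂ = 90°), so sin θ_c = V₁/V₂.
θ_c = arcsin(0.79/4.66) = arcsin 0.1695 = 9.76°.

9.8°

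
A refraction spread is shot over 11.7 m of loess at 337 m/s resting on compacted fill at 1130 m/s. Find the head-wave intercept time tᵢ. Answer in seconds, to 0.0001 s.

0.0663 s

tᵢ = 2h·√(V₂²−V₁²)/(V₁V₂).
√(V₂²−V₁²) = √(1130²−337²) = 1078.6 m/s.
tᵢ = 2·11.7·1078.6/(337·1130) = 0.06628 s.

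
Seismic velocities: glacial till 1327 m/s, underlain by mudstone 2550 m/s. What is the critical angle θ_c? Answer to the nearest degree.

Critical incidence: sin θ_c = V₁/V₂ = 1327/2550 = 0.5204.
θ_c = arcsin 0.5204 = 31.36°.

31°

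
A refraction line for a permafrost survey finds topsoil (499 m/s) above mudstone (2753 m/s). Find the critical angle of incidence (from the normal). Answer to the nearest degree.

10°

At critical incidence the refracted ray runs along the interface (θ₂ = 90°), so sin θ_c = V₁/V₂.
θ_c = arcsin(499/2753) = arcsin 0.1813 = 10.44°.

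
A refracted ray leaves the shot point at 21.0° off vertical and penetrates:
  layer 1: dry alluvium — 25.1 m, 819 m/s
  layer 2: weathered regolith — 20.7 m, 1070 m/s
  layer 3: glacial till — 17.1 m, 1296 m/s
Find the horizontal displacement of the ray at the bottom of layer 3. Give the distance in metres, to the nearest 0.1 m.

32.4 m

Apply Snell's law at each interface; in layer i the horizontal offset is hᵢ·tan θᵢ.
Layer 1: θ = 21.00°; offset = 25.1·tan 21.00° = 9.635 m.
Layer 2: sin θ = 1070·sin 21.0°/819 = 0.4682, θ = 27.92°; offset = 20.7·tan 27.92° = 10.968 m.
Layer 3: sin θ = 1296·sin 21.0°/819 = 0.5671, θ = 34.55°; offset = 17.1·tan 34.55° = 11.773 m.
Summing the layer offsets gives 32.376 m.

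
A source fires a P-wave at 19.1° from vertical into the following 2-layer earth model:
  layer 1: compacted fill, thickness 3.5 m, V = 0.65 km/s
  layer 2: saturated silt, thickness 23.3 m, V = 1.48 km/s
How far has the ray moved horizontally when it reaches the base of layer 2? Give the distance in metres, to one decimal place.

Apply Snell's law at each interface; in layer i the horizontal offset is hᵢ·tan θᵢ.
Layer 1: θ = 19.10°; offset = 3.5·tan 19.10° = 1.212 m.
Layer 2: sin θ = 1.48·sin 19.1°/0.65 = 0.7450, θ = 48.16°; offset = 23.3·tan 48.16° = 26.026 m.
Summing the layer offsets gives 27.238 m.

27.2 m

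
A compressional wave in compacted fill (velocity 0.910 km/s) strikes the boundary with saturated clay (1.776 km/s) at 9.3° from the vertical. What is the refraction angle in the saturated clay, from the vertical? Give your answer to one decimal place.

Snell's law: sin θ₂ = (V₂/V₁)·sin θ₁ = (1.776/0.910)·sin 9.3° = 0.3154.
θ₂ = sin⁻¹(0.3154) = 18.38° (from vertical).

18.4°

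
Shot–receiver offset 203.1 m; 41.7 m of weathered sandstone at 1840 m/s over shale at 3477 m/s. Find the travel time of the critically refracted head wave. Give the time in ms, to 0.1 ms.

96.9 ms

t = x/V₂ + 2h·√(V₂²−V₁²)/(V₁V₂).
√(V₂²−V₁²) = √(3477²−1840²) = 2950.2 m/s; delay term = 2·41.7·2950.2/(1840·3477) = 0.03846 s.
t = 203.1/3477 + 0.03846 = 0.09687 s.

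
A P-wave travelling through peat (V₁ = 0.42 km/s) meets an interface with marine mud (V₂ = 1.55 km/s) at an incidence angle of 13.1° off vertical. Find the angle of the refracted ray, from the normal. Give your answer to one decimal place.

56.8°

Snell's law: sin θ₂ = (V₂/V₁)·sin θ₁ = (1.55/0.42)·sin 13.1° = 0.8365.
θ₂ = sin⁻¹(0.8365) = 56.77° (from vertical).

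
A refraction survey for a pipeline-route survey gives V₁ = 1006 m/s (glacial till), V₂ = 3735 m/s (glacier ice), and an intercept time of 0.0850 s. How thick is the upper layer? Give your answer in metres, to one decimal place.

θ_c = arcsin(1006/3735) = 15.63°; cos θ_c = 0.9630.
tᵢ = 2h cos θ_c/V₁ ⇒ h = tᵢ·V₁/(2 cos θ_c) = 0.085·1006/(2·0.9630) = 44.40 m.

44.4 m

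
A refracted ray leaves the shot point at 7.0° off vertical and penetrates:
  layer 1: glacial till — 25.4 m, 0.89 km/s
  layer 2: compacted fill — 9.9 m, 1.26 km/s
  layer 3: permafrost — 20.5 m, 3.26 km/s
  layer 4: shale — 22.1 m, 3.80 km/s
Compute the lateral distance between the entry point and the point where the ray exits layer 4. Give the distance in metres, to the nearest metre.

Ray parameter p = sin 7.0° / 0.89 km/s = 1.3693e-01 s/km.
Layer 1: θ = 7.00°; offset = 25.4·tan 7.00° = 3.119 m.
Layer 2: sin θ = p·1.26 = 0.1725 → θ = 9.94°; offset = 9.9·tan 9.94° = 1.734 m.
Layer 3: sin θ = p·3.26 = 0.4464 → θ = 26.51°; offset = 20.5·tan 26.51° = 10.227 m.
Layer 4: sin θ = p·3.80 = 0.5203 → θ = 31.36°; offset = 22.1·tan 31.36° = 13.466 m.
Σ offsets = 28.546 m.

29 m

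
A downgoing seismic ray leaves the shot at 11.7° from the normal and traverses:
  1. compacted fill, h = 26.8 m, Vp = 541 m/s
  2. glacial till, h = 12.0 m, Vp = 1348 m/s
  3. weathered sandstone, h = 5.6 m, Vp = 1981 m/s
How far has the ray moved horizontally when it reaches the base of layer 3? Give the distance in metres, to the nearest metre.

Ray parameter p = sin 11.7° / 541 m/s = 3.7484e-04 s/m.
Layer 1: θ = 11.70°; offset = 26.8·tan 11.70° = 5.550 m.
Layer 2: sin θ = p·1348 = 0.5053 → θ = 30.35°; offset = 12.0·tan 30.35° = 7.026 m.
Layer 3: sin θ = p·1981 = 0.7426 → θ = 47.95°; offset = 5.6·tan 47.95° = 6.208 m.
Σ offsets = 18.785 m.

19 m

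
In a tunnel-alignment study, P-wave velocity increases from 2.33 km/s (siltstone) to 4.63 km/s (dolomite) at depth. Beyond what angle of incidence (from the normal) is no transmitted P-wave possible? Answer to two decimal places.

30.21°

Critical incidence: sin θ_c = V₁/V₂ = 2.33/4.63 = 0.5032.
θ_c = arcsin 0.5032 = 30.21°.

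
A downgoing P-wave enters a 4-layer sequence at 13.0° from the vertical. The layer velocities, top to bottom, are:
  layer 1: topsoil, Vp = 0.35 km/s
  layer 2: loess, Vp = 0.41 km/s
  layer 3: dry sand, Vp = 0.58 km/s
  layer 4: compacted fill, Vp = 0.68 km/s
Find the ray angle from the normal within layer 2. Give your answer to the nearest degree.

Ray parameter p = sin 13.0° / 0.35 = 6.4272e-01 s/km.
sin θ_2 = p·V_2 = 6.4272e-01 × 0.41 = 0.2635.
θ_2 = arcsin 0.2635 = 15.28°.

15°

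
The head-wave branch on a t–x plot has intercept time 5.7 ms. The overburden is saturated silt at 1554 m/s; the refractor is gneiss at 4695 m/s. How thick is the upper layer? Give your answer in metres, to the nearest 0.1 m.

h = tᵢ·V₁·V₂ / (2·√(V₂²−V₁²)).
√(V₂²−V₁²) = √(4695² − 1554²) = 4430.4 m/s.
h = 0.0057 s × 1554 × 4695 / (2 × 4430.4) = 4.69 m.

4.7 m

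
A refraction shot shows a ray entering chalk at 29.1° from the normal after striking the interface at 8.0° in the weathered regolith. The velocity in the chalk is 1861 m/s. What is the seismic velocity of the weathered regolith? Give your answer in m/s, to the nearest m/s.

533 m/s

sin 8.0° = 0.1392; sin 29.1° = 0.4863.
V₁ = V₂·(sin θ₁/sin θ₂) = 1861·(0.1392/0.4863) = 532.56 m/s.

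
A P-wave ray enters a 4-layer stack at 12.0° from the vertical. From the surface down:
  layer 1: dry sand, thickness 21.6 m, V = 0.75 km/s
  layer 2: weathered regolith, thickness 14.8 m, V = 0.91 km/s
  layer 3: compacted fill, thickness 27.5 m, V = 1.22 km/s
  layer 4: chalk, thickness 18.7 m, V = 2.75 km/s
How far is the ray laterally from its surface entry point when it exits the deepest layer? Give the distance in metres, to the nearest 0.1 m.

Ray parameter p = sin 12.0° / 0.75 km/s = 2.7722e-01 s/km.
Layer 1: θ = 12.00°; offset = 21.6·tan 12.00° = 4.591 m.
Layer 2: sin θ = p·0.91 = 0.2523 → θ = 14.61°; offset = 14.8·tan 14.61° = 3.858 m.
Layer 3: sin θ = p·1.22 = 0.3382 → θ = 19.77°; offset = 27.5·tan 19.77° = 9.883 m.
Layer 4: sin θ = p·2.75 = 0.7623 → θ = 49.67°; offset = 18.7·tan 49.67° = 22.028 m.
Σ offsets = 40.360 m.

40.4 m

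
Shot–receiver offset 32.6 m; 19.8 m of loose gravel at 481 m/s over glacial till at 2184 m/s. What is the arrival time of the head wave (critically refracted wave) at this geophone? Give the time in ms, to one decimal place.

t = x/V₂ + 2h·√(V₂²−V₁²)/(V₁V₂).
√(V₂²−V₁²) = √(2184²−481²) = 2130.4 m/s; delay term = 2·19.8·2130.4/(481·2184) = 0.08031 s.
t = 32.6/2184 + 0.08031 = 0.09523 s.

95.2 ms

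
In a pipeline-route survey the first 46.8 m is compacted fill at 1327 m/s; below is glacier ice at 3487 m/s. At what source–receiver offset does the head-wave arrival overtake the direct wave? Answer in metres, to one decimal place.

139.7 m

θ_c = arcsin(1327/3487) = 22.37°, so cos θ_c = 0.9248 and tᵢ = 2h cos θ_c/V₁ = 0.0652 s.
At crossover x/V₁ = x/V₂ + tᵢ ⇒ x = tᵢ/(1/V₁ − 1/V₂) = 0.06523/(7.5358e-04 − 2.8678e-04) = 139.73 m.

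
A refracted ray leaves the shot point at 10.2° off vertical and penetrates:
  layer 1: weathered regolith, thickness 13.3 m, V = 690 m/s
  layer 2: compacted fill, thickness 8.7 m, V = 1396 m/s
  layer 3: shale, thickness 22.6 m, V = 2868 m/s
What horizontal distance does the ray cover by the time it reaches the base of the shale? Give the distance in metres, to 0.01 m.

Ray parameter p = sin 10.2° / 690 m/s = 2.5664e-04 s/m.
Layer 1: θ = 10.20°; offset = 13.3·tan 10.20° = 2.3930 m.
Layer 2: sin θ = p·1396 = 0.3583 → θ = 20.99°; offset = 8.7·tan 20.99° = 3.3386 m.
Layer 3: sin θ = p·2868 = 0.7361 → θ = 47.40°; offset = 22.6·tan 47.40° = 24.5744 m.
Summing the layer offsets gives 30.3060 m.

30.31 m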